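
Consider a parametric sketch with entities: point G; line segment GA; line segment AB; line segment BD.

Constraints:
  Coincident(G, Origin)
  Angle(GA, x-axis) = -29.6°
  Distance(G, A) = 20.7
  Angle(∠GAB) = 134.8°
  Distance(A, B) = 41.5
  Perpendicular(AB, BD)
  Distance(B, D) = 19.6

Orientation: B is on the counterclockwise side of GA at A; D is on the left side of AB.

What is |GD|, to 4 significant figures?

56.30

∠GAB = 134.8°, so AB runs at -29.6° + (180° − 134.8°) = 15.60° from the x-axis; with |AB| = 41.5, B = A + 41.5·(cos 15.60°, sin 15.60°) = (57.97, 0.9356). AB ⟂ BD; with |BD| = 19.6 on the left of AB, D = B + 19.6·(-0.2689, 0.9632) = (52.70, 19.81). Then |GD| = |D − G| = 56.30.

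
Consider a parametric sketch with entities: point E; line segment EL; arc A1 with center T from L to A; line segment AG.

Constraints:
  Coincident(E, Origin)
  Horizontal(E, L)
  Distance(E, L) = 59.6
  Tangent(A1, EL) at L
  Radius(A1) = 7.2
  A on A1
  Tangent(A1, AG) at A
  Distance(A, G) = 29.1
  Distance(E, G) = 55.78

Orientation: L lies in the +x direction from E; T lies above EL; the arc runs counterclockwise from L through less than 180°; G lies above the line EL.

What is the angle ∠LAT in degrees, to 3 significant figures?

23.2°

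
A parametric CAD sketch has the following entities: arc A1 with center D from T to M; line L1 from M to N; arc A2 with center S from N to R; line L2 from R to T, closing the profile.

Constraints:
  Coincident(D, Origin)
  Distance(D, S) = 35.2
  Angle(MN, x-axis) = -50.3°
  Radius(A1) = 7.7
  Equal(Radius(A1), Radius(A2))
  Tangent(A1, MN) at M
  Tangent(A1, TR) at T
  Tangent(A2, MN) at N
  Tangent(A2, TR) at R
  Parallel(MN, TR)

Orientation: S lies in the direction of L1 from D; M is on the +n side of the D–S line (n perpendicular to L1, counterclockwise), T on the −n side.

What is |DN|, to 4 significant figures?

36.03

Tangency of A1 to both parallel lines with radius 7.7 puts M and T at D ± 7.7·n: M = (5.924, 4.919), T = (-5.924, -4.919). Equal radii place N and R the same way about S: N = S + 7.7·n = (28.41, -22.16), R = S − 7.7·n = (16.56, -32.00). Then |DN| = |N − D| = 36.03.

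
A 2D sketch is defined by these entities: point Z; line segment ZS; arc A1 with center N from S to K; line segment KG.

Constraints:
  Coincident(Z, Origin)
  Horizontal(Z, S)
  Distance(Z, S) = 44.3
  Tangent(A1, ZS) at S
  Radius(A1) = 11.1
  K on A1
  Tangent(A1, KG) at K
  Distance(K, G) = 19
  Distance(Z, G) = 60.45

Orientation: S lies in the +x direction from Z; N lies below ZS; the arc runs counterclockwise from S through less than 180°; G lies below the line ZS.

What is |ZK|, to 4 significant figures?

41.81

Checks: |NK| = 11.10 ✓; ∠(NK, KG) = 90.00° ✓; |KG| = 19.00 ✓; |ZG| = 60.45 ✓.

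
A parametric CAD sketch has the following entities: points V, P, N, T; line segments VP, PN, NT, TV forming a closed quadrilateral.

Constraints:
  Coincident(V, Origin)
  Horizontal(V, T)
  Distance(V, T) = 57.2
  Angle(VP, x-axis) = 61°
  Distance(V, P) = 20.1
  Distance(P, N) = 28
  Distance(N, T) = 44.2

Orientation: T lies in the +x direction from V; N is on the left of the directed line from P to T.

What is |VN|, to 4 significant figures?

47.34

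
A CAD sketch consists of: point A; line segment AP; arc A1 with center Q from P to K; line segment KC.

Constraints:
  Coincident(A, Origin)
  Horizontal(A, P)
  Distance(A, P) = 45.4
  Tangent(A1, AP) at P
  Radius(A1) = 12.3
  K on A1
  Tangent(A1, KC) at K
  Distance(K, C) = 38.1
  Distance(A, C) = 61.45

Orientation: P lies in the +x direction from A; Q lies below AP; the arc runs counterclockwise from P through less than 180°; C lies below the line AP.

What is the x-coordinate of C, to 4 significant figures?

34.53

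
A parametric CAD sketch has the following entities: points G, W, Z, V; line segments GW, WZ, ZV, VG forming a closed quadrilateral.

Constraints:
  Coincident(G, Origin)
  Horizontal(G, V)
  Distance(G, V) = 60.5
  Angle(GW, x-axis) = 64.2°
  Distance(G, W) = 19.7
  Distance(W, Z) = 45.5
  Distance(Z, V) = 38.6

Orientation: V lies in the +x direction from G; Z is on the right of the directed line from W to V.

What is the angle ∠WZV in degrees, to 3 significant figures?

81.0°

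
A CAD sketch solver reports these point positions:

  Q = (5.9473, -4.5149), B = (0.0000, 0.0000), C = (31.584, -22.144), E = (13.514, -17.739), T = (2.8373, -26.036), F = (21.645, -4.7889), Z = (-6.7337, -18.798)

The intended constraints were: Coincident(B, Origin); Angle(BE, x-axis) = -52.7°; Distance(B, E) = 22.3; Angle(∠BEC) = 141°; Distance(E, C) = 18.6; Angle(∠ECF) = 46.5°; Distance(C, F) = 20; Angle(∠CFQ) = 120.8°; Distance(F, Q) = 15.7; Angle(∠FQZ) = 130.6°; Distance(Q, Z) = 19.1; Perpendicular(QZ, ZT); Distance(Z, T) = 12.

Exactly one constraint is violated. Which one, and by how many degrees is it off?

Perpendicular(QZ, ZT) — off by 4.50°.

B = (0.00, 0.00) ✓; BE at -52.70° ✓; |BE| = 22.30 ✓; ∠BEC = 141.0° ✓; |EC| = 18.60 ✓; ∠ECF = 46.50° ✓; |CF| = 20.00 ✓; ∠CFQ = 120.8° ✓; |FQ| = 15.70 ✓; ∠FQZ = 130.6° ✓; |QZ| = 19.10 ✓; ∠(QZ, ZT) = 94.50° ✗; |ZT| = 12.00 ✓.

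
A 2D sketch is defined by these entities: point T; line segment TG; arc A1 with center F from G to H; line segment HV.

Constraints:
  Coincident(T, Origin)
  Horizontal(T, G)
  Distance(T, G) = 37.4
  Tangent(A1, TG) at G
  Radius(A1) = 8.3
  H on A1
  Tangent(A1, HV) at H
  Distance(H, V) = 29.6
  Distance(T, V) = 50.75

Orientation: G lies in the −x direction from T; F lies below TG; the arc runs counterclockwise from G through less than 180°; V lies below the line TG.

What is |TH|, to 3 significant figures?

46.5

Checks: T.y = 0.00, G.y = 0.00 ✓; |FH| = 8.300 ✓; ∠(FH, HV) = 90.00° ✓; |HV| = 29.60 ✓; |TV| = 50.75 ✓.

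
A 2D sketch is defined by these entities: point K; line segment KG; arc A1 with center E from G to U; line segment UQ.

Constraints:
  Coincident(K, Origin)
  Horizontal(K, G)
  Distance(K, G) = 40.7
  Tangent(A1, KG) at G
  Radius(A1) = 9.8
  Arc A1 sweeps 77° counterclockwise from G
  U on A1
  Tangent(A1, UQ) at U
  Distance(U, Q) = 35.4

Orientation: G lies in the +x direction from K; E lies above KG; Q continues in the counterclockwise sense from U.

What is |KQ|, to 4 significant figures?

71.83

K is at the origin; K and G share the same y with |KG| = 40.7 and G on the +x side, so G = (40.70, 0.000). Since A1 is tangent to KG there, EG ⟂ KG, so E = G + (0, 9.8) = (40.70, 9.800). On A1, G sits at bearing -90° from E; a 77° counterclockwise sweep puts U at bearing -13°, so U = E + 9.8·(cos -13°, sin -13°) = (50.25, 7.595). Since A1 is tangent to UQ there, EU ⟂ UQ, so UQ runs along (−sin -13°, cos -13°); with |UQ| = 35.4, Q = (58.21, 42.09). Then |KQ| = |Q − K| = 71.83.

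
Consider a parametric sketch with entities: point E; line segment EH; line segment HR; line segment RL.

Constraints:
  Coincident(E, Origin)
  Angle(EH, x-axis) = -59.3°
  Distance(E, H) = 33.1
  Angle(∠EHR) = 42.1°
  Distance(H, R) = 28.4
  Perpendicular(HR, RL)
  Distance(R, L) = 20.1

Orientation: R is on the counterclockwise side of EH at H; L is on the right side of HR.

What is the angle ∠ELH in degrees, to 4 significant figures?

49.52°

∠EHR = 42.1°, so HR runs at -59.3° + (180° − 42.1°) = 78.60° from the x-axis; with |HR| = 28.4, R = H + 28.4·(cos 78.60°, sin 78.60°) = (22.51, -0.6214). The perpendicularity gives RL at right angles to HR; with |RL| = 20.1 on the right of HR, L = R + 20.1·(0.9803, -0.1977) = (42.22, -4.594). Then cos ∠ELH = LE·LH / (|LE||LH|), giving 49.52°.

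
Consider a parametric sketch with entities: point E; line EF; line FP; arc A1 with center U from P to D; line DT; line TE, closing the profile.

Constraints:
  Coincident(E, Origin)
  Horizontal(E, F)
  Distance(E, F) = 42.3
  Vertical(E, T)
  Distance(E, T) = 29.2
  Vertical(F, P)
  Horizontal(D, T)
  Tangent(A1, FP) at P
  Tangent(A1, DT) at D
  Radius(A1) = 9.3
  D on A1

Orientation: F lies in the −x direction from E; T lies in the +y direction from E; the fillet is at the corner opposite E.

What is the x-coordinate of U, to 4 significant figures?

-33.00

E is at the origin; EF is horizontal with |EF| = 42.3 and F on the −x side, so F = (-42.30, 0.000). ET is vertical with |ET| = 29.2 and T on the +y side, so T = (0.000, 29.20). The virtual corner opposite E is at (-42.30, 29.20). The tangent condition forces UP to be normal to FP and the tangent condition forces UD to be normal to DT, with radius 9.3, so the center U sits 9.3 in from both sides at U = (-33.00, 19.90). So U.x = -33.00.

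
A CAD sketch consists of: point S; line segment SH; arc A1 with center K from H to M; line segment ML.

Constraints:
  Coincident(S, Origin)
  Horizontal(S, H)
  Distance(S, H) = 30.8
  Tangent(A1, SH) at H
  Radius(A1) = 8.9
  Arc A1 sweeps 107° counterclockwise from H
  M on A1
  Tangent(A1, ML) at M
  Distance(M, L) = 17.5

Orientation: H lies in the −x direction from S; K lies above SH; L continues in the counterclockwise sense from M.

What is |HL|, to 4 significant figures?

28.44

On A1, H sits at bearing -90° from K; a 107° counterclockwise sweep puts M at bearing 17°, so M = K + 8.9·(cos 17°, sin 17°) = (-22.29, 11.50). Tangency of A1 to ML means the radius KM is perpendicular to ML, so ML runs along (−sin 17°, cos 17°); with |ML| = 17.5, L = (-27.41, 28.24). Then |HL| = |L − H| = 28.44.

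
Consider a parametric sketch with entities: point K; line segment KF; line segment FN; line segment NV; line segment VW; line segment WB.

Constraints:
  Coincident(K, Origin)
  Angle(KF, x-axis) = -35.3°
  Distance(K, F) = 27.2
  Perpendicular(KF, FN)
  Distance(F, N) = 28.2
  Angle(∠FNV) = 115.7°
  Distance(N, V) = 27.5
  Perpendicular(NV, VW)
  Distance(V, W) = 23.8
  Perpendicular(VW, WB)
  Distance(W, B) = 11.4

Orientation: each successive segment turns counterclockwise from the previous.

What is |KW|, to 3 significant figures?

20.3

K is at the origin; KF runs at -35.3° with length 27.2, so F = (22.2, -15.7). KF is perpendicular to FN, so FN runs at 54.7°; with |FN| = 28.2, N = (38.5, 7.30). ∠FNV = 115.7° gives NV at 119° from the x-axis; with |NV| = 27.5, V = (25.2, 31.3). The perpendicularity gives VW at right angles to NV, so VW runs at -151°; with |VW| = 23.8, W = (4.35, 19.8). Then |KW| = |W − K| = 20.3.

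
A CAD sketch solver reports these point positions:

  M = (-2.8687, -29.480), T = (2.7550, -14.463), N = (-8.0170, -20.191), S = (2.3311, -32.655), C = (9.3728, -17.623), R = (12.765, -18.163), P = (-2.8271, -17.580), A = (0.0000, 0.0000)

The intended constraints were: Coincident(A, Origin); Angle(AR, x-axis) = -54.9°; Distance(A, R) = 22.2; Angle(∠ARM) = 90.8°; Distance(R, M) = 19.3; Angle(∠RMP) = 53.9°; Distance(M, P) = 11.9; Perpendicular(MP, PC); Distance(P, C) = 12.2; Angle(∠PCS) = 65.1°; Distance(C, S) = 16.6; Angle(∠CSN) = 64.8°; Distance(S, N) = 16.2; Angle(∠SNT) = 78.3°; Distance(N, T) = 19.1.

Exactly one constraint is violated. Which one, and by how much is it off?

Distance(N, T) = 19.1 — off by 6.90.

A = (0.00, 0.00) ✓; AR at -54.90° ✓; |AR| = 22.20 ✓; ∠ARM = 90.80° ✓; |RM| = 19.30 ✓; ∠RMP = 53.90° ✓; |MP| = 11.90 ✓; ∠(MP, PC) = 90.00° ✓; |PC| = 12.20 ✓; ∠PCS = 65.10° ✓; |CS| = 16.60 ✓; ∠CSN = 64.80° ✓; |SN| = 16.20 ✓; ∠SNT = 78.30° ✓; |NT| = 12.20 ✗.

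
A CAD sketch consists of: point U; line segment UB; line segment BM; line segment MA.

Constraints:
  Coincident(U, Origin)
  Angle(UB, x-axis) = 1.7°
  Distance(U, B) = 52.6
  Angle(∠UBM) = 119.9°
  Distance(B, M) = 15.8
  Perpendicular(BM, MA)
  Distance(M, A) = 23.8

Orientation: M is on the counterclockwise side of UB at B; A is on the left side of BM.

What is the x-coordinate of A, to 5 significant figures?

39.068

U is at the origin; UB runs at 1.7° with length 52.6, so B = 52.6·(cos 1.7°, sin 1.7°) = (52.577, 1.5604). ∠UBM = 119.9°, so BM runs at 1.7° + (180° − 119.9°) = 61.800° from the x-axis; with |BM| = 15.8, M = B + 15.8·(cos 61.800°, sin 61.800°) = (60.043, 15.485). BM ⟂ MA; with |MA| = 23.8 on the left of BM, A = M + 23.8·(-0.88130, 0.47255) = (39.068, 26.732). So A.x = 39.068.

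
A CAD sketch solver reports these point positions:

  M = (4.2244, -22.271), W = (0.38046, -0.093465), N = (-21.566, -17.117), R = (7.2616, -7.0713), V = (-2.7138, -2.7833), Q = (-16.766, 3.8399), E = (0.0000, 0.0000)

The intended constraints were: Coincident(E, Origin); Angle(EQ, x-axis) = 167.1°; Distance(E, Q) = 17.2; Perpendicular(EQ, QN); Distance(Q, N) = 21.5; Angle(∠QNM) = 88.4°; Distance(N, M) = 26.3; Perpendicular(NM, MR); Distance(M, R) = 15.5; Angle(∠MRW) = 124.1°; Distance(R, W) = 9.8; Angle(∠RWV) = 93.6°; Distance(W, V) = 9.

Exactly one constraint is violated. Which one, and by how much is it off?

Distance(W, V) = 9 — off by 4.90.

E = (0.00, 0.00) ✓; EQ at 167.1° ✓; |EQ| = 17.20 ✓; ∠(EQ, QN) = 90.00° ✓; |QN| = 21.50 ✓; ∠QNM = 88.40° ✓; |NM| = 26.30 ✓; ∠(NM, MR) = 90.00° ✓; |MR| = 15.50 ✓; ∠MRW = 124.1° ✓; |RW| = 9.800 ✓; ∠RWV = 93.60° ✓; |WV| = 4.100 ✗.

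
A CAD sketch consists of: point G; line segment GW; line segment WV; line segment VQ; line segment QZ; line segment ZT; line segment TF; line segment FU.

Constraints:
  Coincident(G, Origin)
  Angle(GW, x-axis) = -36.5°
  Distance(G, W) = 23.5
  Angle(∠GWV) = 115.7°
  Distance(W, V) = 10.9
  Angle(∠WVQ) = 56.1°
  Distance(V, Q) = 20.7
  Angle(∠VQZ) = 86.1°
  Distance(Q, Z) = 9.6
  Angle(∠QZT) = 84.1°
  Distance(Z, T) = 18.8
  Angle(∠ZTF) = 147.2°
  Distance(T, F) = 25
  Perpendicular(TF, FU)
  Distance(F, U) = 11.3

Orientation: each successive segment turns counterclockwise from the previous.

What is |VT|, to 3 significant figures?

6.56

G is at the origin; GW runs at -36.5° with length 23.5, so W = (18.9, -14.0). ∠GWV = 115.7° gives WV at 27.8° from the x-axis; with |WV| = 10.9, V = (28.5, -8.89). ∠WVQ = 56.1° gives VQ at 152° from the x-axis; with |VQ| = 20.7, Q = (10.3, 0.919). ∠VQZ = 86.1° gives QZ at -114° from the x-axis; with |QZ| = 9.6, Z = (6.34, -7.82). ∠QZT = 84.1° gives ZT at -18.5° from the x-axis; with |ZT| = 18.8, T = (24.2, -13.8). Then |VT| = |T − V| = 6.56.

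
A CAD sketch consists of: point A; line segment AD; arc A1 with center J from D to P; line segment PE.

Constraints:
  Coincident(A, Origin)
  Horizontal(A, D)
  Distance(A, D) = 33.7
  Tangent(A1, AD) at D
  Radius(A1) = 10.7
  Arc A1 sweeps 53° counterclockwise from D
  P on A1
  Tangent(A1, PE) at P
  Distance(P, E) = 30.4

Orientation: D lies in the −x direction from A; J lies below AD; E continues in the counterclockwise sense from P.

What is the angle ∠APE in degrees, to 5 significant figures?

132.76°

A is at the origin; A and D share the same y with |AD| = 33.7 and D on the −x side, so D = (-33.700, 0.0000). The tangent condition forces JD to be normal to AD, so J = D + (0, -10.7) = (-33.700, -10.700). On A1, D sits at bearing 90° from J; a 53° counterclockwise sweep puts P at bearing 143°, so P = J + 10.7·(cos 143°, sin 143°) = (-42.245, -4.2606). A1 meets PE tangentially, so JP is at right angles to PE, so PE runs along (−sin 143°, cos 143°); with |PE| = 30.4, E = (-60.541, -28.539). Then cos ∠APE = PA·PE / (|PA||PE|), giving 132.76°.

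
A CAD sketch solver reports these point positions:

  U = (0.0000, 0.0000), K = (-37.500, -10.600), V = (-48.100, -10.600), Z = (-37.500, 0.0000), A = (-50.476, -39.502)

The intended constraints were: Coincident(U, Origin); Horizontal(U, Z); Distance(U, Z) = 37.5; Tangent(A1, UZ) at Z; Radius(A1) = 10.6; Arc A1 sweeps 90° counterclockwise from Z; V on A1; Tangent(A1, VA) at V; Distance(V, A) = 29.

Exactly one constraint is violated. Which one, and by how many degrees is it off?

Tangent(A1, VA) at V — off by 4.70°.

U = (0.00, 0.00) ✓; U.y = 0.00, Z.y = 0.00 ✓; |UZ| = 37.50 ✓; ∠(KZ, ZU) = 90.00° ✓; |KZ| = 10.60 ✓; bearing(K→V) − bearing(K→Z) = 90.00° ✓; |KV| = 10.60 ✓; ∠(KV, VA) = 94.70° ✗; |VA| = 29.00 ✓.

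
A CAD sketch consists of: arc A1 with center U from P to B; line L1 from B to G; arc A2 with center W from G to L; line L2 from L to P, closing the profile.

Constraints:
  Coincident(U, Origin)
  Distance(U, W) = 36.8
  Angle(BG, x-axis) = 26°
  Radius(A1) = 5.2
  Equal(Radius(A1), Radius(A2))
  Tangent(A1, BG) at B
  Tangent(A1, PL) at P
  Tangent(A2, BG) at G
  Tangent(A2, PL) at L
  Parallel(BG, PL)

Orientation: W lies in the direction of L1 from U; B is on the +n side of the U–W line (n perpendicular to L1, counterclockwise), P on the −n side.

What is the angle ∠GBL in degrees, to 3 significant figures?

15.8°

The slot axis is L1's direction at 26.0°, so u = (cos 26.0°, sin 26.0°) = (0.899, 0.438) and n = (−sin 26.0°, cos 26.0°) = (-0.438, 0.899). U is at the origin and W lies 36.8 along u from U, so W = 36.8·u = (33.1, 16.1). Tangency of A1 to both parallel lines with radius 5.2 puts B and P at U ± 5.2·n: B = (-2.28, 4.67), P = (2.28, -4.67). Equal radii place G and L the same way about W: G = W + 5.2·n = (30.8, 20.8), L = W − 5.2·n = (35.4, 11.5). Then cos ∠GBL = BG·BL / (|BG||BL|), giving 15.8°.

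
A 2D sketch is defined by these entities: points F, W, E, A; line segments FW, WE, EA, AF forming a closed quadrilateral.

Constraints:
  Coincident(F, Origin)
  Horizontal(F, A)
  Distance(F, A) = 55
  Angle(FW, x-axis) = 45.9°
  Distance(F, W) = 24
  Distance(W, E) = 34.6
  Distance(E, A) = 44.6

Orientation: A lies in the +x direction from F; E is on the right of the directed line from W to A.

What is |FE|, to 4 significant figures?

22.13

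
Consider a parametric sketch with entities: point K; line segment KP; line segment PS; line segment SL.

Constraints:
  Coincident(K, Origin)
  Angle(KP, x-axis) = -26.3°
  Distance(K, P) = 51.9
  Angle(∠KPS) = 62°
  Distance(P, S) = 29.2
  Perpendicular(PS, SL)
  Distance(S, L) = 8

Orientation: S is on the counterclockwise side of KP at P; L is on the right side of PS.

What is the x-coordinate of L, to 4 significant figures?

53.66

K is at the origin; KP runs at -26.3° with length 51.9, so P = 51.9·(cos -26.3°, sin -26.3°) = (46.53, -23.00). ∠KPS = 62.0°, so PS runs at -26.3° + (180° − 62.0°) = 91.70° from the x-axis; with |PS| = 29.2, S = P + 29.2·(cos 91.70°, sin 91.70°) = (45.66, 6.192). PS is perpendicular to SL; with |SL| = 8.0 on the right of PS, L = S + 8.0·(0.9996, 0.02967) = (53.66, 6.429). So L.x = 53.66.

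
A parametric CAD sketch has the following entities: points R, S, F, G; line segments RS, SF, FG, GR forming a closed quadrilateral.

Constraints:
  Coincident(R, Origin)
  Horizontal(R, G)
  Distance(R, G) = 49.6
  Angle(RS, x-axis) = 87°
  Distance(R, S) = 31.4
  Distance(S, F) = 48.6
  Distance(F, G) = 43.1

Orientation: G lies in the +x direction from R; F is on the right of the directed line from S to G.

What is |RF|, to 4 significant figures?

19.24

R is at the origin; RG is horizontal with |RG| = 49.6 and G in +x, so G = (49.6, 0). RS runs at 87.0° with |RS| = 31.4, so S = (1.643, 31.36). F is determined by |SF| = 48.6 and |FG| = 43.1 together: it lies at the intersection of circle(S, 48.6) and circle(G, 43.1). With |SG| = 57.30, the foot of the radical line on SG is 33.05 from S and the perpendicular offset is √(48.6² − 33.05²) = 35.63. Taking the right-of-SG solution: F = (9.805, -16.55).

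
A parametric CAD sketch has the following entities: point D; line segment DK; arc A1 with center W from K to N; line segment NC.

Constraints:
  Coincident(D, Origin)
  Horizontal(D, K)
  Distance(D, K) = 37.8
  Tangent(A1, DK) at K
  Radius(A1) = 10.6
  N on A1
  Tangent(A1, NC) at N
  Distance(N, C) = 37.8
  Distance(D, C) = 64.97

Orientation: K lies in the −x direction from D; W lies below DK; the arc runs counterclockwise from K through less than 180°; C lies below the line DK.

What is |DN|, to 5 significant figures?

49.812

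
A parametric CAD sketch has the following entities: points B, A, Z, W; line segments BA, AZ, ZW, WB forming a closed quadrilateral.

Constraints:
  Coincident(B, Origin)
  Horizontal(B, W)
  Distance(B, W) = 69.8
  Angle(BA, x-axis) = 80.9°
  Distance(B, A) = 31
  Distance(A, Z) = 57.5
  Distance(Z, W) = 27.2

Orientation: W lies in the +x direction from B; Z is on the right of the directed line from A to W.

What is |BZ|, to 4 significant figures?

46.10

Checks: |AZ| = 57.50 ✓; |ZW| = 27.20 ✓.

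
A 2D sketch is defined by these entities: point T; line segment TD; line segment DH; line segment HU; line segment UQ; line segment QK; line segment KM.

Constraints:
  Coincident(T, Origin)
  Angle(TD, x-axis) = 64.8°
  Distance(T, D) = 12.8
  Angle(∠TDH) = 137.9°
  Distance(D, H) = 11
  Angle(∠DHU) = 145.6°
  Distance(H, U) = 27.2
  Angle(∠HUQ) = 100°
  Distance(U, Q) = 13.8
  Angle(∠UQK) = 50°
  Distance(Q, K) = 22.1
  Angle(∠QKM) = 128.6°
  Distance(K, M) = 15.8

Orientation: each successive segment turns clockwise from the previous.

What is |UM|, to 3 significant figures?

23.2

T is at the origin; TD runs at 64.8° with length 12.8, so D = (5.45, 11.6). ∠TDH = 137.9° gives DH at 22.7° from the x-axis; with |DH| = 11.0, H = (15.6, 15.8). ∠DHU = 145.6° gives HU at -11.7° from the x-axis; with |HU| = 27.2, U = (42.2, 10.3). ∠HUQ = 100.0° gives UQ at -91.7° from the x-axis; with |UQ| = 13.8, Q = (41.8, -3.48). ∠UQK = 50.0° gives QK at 138° from the x-axis; with |QK| = 22.1, K = (25.3, 11.2). ∠QKM = 128.6° gives KM at 86.9° from the x-axis; with |KM| = 15.8, M = (26.2, 27.0). Then |UM| = |M − U| = 23.2.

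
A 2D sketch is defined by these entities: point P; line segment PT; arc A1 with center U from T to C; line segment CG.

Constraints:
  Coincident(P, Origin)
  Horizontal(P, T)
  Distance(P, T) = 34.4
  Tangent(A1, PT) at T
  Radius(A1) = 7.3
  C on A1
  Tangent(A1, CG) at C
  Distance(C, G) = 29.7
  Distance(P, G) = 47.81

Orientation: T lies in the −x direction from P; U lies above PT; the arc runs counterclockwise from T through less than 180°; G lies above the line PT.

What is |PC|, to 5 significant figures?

28.258

Checks: P = (0.00, 0.00) ✓; |UC| = 7.300 ✓; ∠(UC, CG) = 90.00° ✓; |CG| = 29.70 ✓; |PG| = 47.81 ✓.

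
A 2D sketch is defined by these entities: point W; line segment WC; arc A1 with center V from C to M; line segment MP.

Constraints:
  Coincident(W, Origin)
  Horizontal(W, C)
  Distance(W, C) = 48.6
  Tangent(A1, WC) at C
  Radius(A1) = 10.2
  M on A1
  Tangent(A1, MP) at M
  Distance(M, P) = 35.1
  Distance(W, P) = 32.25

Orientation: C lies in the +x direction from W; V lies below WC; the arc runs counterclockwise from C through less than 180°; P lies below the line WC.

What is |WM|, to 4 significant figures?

41.52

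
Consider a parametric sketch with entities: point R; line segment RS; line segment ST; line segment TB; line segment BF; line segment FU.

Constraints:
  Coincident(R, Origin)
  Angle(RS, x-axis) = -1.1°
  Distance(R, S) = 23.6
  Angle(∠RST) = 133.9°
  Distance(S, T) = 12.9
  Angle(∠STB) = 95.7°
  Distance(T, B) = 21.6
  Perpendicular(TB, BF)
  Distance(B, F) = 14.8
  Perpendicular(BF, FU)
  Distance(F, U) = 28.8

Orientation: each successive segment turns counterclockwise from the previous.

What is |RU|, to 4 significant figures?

26.58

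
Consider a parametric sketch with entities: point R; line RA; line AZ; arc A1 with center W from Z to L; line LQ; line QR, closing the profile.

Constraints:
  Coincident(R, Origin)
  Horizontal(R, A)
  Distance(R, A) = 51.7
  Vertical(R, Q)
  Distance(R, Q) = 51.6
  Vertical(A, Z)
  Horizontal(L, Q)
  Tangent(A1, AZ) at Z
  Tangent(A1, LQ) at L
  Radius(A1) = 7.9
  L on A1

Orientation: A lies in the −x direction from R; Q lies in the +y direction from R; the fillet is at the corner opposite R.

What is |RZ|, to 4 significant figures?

67.69

The virtual corner opposite R is at (-51.70, 51.60). A1 meets AZ tangentially, so WZ is at right angles to AZ and tangency of A1 to LQ means the radius WL is perpendicular to LQ, with radius 7.9, so the center W sits 7.9 in from both sides at W = (-43.80, 43.70). That places the tangent points at Z = (-51.70, 43.70) on AZ and L = (-43.80, 51.60) on LQ. Then |RZ| = |Z − R| = 67.69.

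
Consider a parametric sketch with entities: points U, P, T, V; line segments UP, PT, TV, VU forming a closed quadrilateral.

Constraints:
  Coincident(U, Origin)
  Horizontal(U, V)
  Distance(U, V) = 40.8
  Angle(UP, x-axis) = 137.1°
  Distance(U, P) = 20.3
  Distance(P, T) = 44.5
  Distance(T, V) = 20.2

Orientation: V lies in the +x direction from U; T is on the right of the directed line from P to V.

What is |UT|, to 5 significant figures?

24.904

Checks: |PT| = 44.50 ✓; |TV| = 20.20 ✓.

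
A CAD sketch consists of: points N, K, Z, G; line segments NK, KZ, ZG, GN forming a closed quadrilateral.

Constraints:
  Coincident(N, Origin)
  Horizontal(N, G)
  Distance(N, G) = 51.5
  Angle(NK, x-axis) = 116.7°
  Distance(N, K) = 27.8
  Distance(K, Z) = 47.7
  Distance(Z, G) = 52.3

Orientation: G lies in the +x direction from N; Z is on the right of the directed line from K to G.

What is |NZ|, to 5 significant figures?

20.451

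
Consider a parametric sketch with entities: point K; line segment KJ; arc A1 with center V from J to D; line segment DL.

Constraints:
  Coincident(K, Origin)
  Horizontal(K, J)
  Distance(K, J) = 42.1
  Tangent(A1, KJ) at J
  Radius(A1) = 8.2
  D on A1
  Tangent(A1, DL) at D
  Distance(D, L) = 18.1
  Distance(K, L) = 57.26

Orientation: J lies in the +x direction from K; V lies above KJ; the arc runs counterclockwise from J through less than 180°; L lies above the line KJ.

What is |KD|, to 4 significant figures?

50.90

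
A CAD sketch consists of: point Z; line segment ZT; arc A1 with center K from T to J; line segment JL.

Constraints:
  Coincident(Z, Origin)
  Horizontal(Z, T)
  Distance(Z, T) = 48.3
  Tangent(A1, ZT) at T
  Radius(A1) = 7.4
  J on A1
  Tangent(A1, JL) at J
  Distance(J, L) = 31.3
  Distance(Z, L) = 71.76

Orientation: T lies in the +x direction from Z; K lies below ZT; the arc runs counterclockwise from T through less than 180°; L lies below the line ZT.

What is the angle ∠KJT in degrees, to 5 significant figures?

26.036°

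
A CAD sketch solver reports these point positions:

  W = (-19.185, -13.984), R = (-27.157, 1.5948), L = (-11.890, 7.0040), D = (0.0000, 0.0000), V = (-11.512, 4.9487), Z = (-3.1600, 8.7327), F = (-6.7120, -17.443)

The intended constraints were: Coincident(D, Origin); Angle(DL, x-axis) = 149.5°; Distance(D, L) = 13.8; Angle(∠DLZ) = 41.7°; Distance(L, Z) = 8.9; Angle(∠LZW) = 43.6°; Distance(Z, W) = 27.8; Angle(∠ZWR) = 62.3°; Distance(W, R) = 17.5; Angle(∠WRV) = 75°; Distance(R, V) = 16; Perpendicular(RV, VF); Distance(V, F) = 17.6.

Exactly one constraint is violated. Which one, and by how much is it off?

Distance(V, F) = 17.6 — off by 5.30.

D = (0.00, 0.00) ✓; DL at 149.5° ✓; |DL| = 13.80 ✓; ∠DLZ = 41.70° ✓; |LZ| = 8.900 ✓; ∠LZW = 43.60° ✓; |ZW| = 27.80 ✓; ∠ZWR = 62.30° ✓; |WR| = 17.50 ✓; ∠WRV = 75.00° ✓; |RV| = 16.00 ✓; ∠(RV, VF) = 90.00° ✓; |VF| = 22.90 ✗.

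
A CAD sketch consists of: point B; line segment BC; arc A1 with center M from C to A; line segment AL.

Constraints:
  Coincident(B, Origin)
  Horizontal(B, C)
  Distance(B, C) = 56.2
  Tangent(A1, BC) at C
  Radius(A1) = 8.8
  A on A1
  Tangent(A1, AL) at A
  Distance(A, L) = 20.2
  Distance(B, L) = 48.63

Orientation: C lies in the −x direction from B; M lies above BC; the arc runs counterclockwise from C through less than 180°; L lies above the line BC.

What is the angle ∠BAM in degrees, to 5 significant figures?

169.10°

Checks: ∠(MC, CB) = 90.00° ✓; |MC| = 8.800 ✓; |MA| = 8.800 ✓; ∠(MA, AL) = 90.00° ✓; |AL| = 20.20 ✓; |BL| = 48.63 ✓.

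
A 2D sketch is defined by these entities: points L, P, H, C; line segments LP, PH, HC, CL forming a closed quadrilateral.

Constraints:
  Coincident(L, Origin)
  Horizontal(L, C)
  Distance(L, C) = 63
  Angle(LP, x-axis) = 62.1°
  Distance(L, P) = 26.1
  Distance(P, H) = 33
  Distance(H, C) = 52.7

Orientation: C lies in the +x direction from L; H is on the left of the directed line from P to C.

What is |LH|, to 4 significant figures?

58.28

L is at the origin; LC is horizontal with |LC| = 63.0 and C in +x, so C = (63.0, 0). LP runs at 62.1° with |LP| = 26.1, so P = (12.21, 23.07). H is determined by |PH| = 33.0 and |HC| = 52.7 together: it lies at the intersection of circle(P, 33.0) and circle(C, 52.7). With |PC| = 55.78, the foot of the radical line on PC is 12.76 from P and the perpendicular offset is √(33.0² − 12.76²) = 30.43. Taking the left-of-PC solution: H = (36.41, 45.50).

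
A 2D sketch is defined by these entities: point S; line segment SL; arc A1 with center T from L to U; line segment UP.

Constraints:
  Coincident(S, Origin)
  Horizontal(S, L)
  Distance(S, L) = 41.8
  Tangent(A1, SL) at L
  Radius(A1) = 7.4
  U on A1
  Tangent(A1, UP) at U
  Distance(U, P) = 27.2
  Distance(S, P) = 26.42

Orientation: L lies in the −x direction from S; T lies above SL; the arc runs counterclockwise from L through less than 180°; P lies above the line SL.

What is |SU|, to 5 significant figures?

36.835

Checks: |TU| = 7.400 ✓; ∠(TU, UP) = 90.00° ✓; |UP| = 27.20 ✓; |SP| = 26.42 ✓.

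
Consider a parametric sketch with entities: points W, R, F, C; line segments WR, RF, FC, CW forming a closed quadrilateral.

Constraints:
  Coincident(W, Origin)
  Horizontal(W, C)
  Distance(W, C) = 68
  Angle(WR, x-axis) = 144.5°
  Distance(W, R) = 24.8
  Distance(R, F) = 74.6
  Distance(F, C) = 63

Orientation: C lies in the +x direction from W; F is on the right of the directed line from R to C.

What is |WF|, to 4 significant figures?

51.55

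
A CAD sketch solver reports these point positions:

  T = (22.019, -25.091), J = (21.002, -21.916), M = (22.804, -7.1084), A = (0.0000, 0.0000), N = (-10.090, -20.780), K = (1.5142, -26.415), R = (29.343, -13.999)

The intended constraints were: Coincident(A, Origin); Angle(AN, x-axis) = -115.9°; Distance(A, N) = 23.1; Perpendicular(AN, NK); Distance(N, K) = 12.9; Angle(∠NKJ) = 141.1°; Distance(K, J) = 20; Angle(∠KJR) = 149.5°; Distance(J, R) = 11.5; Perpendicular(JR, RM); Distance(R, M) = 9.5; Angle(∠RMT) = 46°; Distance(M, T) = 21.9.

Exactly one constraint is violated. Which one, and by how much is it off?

Distance(M, T) = 21.9 — off by 3.90.

A = (0.00, 0.00) ✓; AN at -115.9° ✓; |AN| = 23.10 ✓; ∠(AN, NK) = 90.00° ✓; |NK| = 12.90 ✓; ∠NKJ = 141.1° ✓; |KJ| = 20.00 ✓; ∠KJR = 149.5° ✓; |JR| = 11.50 ✓; ∠(JR, RM) = 89.99° ✓; |RM| = 9.499 ✓; ∠RMT = 46.00° ✓; |MT| = 18.00 ✗.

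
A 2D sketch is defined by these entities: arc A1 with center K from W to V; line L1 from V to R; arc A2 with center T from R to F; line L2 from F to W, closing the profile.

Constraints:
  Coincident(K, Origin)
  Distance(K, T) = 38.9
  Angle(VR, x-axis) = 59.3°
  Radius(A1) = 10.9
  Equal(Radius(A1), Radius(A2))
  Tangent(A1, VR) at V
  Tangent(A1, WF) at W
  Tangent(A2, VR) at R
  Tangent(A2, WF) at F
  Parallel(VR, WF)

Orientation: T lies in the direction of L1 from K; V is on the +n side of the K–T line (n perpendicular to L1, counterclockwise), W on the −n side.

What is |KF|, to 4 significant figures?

40.40

The slot axis is L1's direction at 59.3°, so u = (cos 59.3°, sin 59.3°) = (0.5105, 0.8599) and n = (−sin 59.3°, cos 59.3°) = (-0.8599, 0.5105). K is at the origin and T lies 38.9 along u from K, so T = 38.9·u = (19.86, 33.45). Tangency of A1 to both parallel lines with radius 10.9 puts V and W at K ± 10.9·n: V = (-9.372, 5.565), W = (9.372, -5.565). Equal radii place R and F the same way about T: R = T + 10.9·n = (10.49, 39.01), F = T − 10.9·n = (29.23, 27.88). Then |KF| = |F − K| = 40.40.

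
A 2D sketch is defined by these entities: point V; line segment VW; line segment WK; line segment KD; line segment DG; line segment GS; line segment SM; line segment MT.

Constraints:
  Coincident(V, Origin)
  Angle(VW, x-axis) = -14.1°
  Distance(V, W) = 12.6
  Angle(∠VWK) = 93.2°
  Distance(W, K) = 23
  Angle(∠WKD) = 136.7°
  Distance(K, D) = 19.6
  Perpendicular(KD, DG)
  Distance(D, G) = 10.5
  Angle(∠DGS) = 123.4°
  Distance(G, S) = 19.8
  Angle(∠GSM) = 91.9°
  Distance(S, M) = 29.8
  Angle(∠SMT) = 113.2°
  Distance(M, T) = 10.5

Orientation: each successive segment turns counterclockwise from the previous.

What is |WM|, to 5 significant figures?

18.874

V is at the origin; VW runs at -14.1° with length 12.6, so W = (12.220, -3.0695). ∠VWK = 93.2° gives WK at 72.700° from the x-axis; with |WK| = 23.0, K = (19.060, 18.890). ∠WKD = 136.7° gives KD at 116.00° from the x-axis; with |KD| = 19.6, D = (10.468, 36.506). The perpendicularity gives DG at right angles to KD, so DG runs at -154.00°; with |DG| = 10.5, G = (1.0306, 31.903). ∠DGS = 123.4° gives GS at -97.400° from the x-axis; with |GS| = 19.8, S = (-1.5196, 12.268). ∠GSM = 91.9° gives SM at -9.3000° from the x-axis; with |SM| = 29.8, M = (27.889, 7.4525). Then |WM| = |M − W| = 18.874.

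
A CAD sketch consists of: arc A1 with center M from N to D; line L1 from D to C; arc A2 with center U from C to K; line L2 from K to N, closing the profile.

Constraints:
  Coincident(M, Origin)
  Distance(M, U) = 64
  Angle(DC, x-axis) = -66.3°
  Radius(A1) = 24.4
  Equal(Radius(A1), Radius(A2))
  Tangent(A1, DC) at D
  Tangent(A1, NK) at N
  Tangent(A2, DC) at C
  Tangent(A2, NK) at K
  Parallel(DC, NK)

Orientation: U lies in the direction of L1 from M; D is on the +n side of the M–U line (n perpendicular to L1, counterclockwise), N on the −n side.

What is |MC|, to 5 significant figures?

68.494

The slot axis is L1's direction at -66.3°, so u = (cos -66.3°, sin -66.3°) = (0.40195, -0.91566) and n = (−sin -66.3°, cos -66.3°) = (0.91566, 0.40195). M is at the origin and U lies 64.0 along u from M, so U = 64.0·u = (25.725, -58.602). Tangency of A1 to both parallel lines with radius 24.4 puts D and N at M ± 24.4·n: D = (22.342, 9.8075), N = (-22.342, -9.8075). Equal radii place C and K the same way about U: C = U + 24.4·n = (48.067, -48.795), K = U − 24.4·n = (3.3825, -68.410). Then |MC| = |C − M| = 68.494.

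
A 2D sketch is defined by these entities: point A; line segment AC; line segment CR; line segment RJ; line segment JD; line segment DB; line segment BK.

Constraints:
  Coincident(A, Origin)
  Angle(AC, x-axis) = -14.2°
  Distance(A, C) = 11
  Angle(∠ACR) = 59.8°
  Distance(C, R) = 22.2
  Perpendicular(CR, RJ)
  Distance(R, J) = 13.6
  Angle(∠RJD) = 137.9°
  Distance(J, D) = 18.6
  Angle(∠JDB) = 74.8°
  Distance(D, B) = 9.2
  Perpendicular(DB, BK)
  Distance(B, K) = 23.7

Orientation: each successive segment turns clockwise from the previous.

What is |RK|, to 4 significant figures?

7.298

∠JDB = 74.8° gives DB at -11.70° from the x-axis; with |DB| = 9.2, B = (-6.712, 7.655). DB ⟂ BK, so BK runs at -101.7°; with |BK| = 23.7, K = (-11.52, -15.55). Then |RK| = |K − R| = 7.298.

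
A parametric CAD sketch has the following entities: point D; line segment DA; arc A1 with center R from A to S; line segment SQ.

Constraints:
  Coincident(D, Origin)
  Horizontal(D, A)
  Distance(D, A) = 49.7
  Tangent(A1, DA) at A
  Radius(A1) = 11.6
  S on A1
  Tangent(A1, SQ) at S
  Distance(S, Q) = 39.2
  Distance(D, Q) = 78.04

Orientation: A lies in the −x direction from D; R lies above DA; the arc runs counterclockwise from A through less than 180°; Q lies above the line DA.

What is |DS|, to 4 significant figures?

43.16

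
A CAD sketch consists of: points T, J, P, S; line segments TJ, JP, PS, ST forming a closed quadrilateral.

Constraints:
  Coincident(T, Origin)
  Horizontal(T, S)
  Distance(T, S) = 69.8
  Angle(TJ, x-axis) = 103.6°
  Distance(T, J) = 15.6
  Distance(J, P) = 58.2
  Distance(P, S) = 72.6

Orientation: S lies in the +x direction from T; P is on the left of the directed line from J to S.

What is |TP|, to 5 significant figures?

69.152

T is at the origin; TS is horizontal with |TS| = 69.8 and S in +x, so S = (69.8, 0). TJ runs at 103.6° with |TJ| = 15.6, so J = (-3.6682, 15.163). P is determined by |JP| = 58.2 and |PS| = 72.6 together: it lies at the intersection of circle(J, 58.2) and circle(S, 72.6). With |JS| = 75.017, the foot of the radical line on JS is 24.954 from J and the perpendicular offset is √(58.2² − 24.954²) = 52.579. Taking the left-of-JS solution: P = (31.398, 61.612).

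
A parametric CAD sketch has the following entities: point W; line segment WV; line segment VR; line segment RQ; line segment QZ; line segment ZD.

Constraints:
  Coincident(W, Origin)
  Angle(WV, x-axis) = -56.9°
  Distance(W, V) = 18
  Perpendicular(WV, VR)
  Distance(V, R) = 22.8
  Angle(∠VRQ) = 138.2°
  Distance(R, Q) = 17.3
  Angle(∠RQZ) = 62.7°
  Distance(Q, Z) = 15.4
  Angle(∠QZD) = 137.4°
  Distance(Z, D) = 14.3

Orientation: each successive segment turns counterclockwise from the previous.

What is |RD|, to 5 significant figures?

18.871

∠RQZ = 62.7° gives QZ at -167.80° from the x-axis; with |QZ| = 15.4, Z = (18.384, 10.820). ∠QZD = 137.4° gives ZD at -125.20° from the x-axis; with |ZD| = 14.3, D = (10.141, -0.86471). Then |RD| = |D − R| = 18.871.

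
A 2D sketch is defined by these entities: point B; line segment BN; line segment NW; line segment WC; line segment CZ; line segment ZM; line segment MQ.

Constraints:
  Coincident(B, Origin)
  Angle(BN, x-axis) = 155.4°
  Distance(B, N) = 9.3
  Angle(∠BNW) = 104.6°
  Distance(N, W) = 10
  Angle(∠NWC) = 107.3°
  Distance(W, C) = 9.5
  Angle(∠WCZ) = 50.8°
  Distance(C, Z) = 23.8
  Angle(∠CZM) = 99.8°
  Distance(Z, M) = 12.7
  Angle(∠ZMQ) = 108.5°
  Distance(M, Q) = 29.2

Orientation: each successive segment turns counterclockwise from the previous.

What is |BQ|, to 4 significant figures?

34.82

B is at the origin; BN runs at 155.4° with length 9.3, so N = (-8.456, 3.871). ∠BNW = 104.6° gives NW at -129.2° from the x-axis; with |NW| = 10.0, W = (-14.78, -3.878). ∠NWC = 107.3° gives WC at -56.50° from the x-axis; with |WC| = 9.5, C = (-9.533, -11.80). ∠WCZ = 50.8° gives CZ at 72.70° from the x-axis; with |CZ| = 23.8, Z = (-2.455, 10.92). ∠CZM = 99.8° gives ZM at 152.9° from the x-axis; with |ZM| = 12.7, M = (-13.76, 16.71). ∠ZMQ = 108.5° gives MQ at -135.6° from the x-axis; with |MQ| = 29.2, Q = (-34.62, -3.721). Then |BQ| = |Q − B| = 34.82.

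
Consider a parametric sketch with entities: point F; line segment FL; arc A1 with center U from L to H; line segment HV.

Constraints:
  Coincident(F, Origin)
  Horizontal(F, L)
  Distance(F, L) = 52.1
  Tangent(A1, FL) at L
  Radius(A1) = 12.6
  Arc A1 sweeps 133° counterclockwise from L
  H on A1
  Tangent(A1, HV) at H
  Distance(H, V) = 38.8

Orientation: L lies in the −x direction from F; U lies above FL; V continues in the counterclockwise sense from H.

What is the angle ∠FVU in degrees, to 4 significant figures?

29.43°

On A1, L sits at bearing -90° from U; a 133° counterclockwise sweep puts H at bearing 43°, so H = U + 12.6·(cos 43°, sin 43°) = (-42.88, 21.19). A1 meets HV tangentially, so UH is at right angles to HV, so HV runs along (−sin 43°, cos 43°); with |HV| = 38.8, V = (-69.35, 49.57). Then cos ∠FVU = VF·VU / (|VF||VU|), giving 29.43°.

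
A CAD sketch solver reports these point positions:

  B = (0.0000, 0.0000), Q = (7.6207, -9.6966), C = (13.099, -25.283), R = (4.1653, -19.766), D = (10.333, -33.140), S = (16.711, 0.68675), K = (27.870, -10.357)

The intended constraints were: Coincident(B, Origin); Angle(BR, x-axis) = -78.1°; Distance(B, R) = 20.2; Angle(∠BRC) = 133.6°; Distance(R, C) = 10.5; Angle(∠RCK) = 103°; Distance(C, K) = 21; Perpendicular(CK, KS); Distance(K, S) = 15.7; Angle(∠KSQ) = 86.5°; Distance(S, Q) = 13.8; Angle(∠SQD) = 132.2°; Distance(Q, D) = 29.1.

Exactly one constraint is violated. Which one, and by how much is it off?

Distance(Q, D) = 29.1 — off by 5.50.

B = (0.00, 0.00) ✓; BR at -78.10° ✓; |BR| = 20.20 ✓; ∠BRC = 133.6° ✓; |RC| = 10.50 ✓; ∠RCK = 103.0° ✓; |CK| = 21.00 ✓; ∠(CK, KS) = 90.00° ✓; |KS| = 15.70 ✓; ∠KSQ = 86.50° ✓; |SQ| = 13.80 ✓; ∠SQD = 132.2° ✓; |QD| = 23.60 ✗.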